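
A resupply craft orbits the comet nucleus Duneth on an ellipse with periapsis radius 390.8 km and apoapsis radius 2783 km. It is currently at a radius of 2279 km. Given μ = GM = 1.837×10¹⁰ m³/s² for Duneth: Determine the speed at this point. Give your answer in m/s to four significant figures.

v ≈ 67.42 m/s

Semi-major axis a = (r_p + r_a)/2 = 1586.9 km = 1.587×10⁶ m.
Vis-viva: v² = μ(2/r − 1/a) = 1.837×10¹⁰ × (8.776×10⁻⁷ − 6.302×10⁻⁷) = 4.545×10³ m²/s².
v = 67.42 m/s.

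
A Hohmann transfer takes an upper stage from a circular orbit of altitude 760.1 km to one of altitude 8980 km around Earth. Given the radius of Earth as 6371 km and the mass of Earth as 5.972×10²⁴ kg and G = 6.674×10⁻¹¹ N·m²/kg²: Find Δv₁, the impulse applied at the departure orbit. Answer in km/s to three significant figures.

μ = GM = 6.674×10⁻¹¹ × 5.972×10²⁴ = 3.986×10¹⁴ m³/s².
r₁ = 6371 + 760.1 = 7131.1 km = 7.1311×10⁶ m.
r₂ = 6371 + 8980 = 15351 km = 1.5351×10⁷ m.
Transfer ellipse a_t = (r₁ + r₂)/2 = 1.124×10⁷ m.
At r₁: circular v_c1 = √(μ/r₁) = 7476 m/s; transfer-perigee v_p = √[μ(2/r₁ − 1/a_t)] = 8737 m/s.
Δv₁ = v_p − v_c1 = 1260 m/s.
= 1.260 km/s.

Δv ≈ 1.26 km/s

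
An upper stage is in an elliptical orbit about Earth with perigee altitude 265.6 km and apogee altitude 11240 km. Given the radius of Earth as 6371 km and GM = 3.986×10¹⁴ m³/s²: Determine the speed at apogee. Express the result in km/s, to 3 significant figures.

r_p = 6371 + 265.6 = 6636.6 km = 6.6366×10⁶ m.
r_a = 6371 + 11240 = 17611 km = 1.7611×10⁷ m.
Semi-major axis a = (r_p + r_a)/2 = 12124 km = 1.212×10⁷ m.
Vis-viva: v² = μ(2/r − 1/a) = 3.986×10¹⁴ × (1.136×10⁻⁷ − 8.248×10⁻⁸) = 1.239×10⁷ m²/s².
v = 3520 m/s = 3.520 km/s.

v ≈ 3.52 km/s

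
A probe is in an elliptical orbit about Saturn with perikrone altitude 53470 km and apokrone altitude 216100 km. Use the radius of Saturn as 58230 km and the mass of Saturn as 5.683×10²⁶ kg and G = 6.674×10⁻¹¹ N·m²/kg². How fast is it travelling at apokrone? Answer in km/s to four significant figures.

μ = GM = 6.674×10⁻¹¹ × 5.683×10²⁶ = 3.793×10¹⁶ m³/s².
r_p = 58230 + 53470 = 111700 km = 1.1170×10⁸ m.
r_a = 58230 + 216100 = 274330 km = 2.7433×10⁸ m.
Semi-major axis a = (r_p + r_a)/2 = 1.9302×10⁵ km = 1.930×10⁸ m.
Vis-viva: v² = μ(2/r − 1/a) = 3.793×10¹⁶ × (7.290×10⁻⁹ − 5.181×10⁻⁹) = 8.001×10⁷ m²/s².
v = 8945 m/s = 8.945 km/s.

v ≈ 8.945 km/s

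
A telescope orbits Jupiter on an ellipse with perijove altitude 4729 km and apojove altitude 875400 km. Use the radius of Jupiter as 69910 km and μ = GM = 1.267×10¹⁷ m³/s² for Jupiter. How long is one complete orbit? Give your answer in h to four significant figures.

T ≈ 56.47 h

r_p = 69910 + 4729 = 74639 km = 7.4639×10⁷ m.
r_a = 69910 + 875400 = 945310 km = 9.4531×10⁸ m.
Semi-major axis a = (r_p + r_a)/2 = (74639 + 9.4531×10⁵)/2 = 5.0997×10⁵ km = 5.100×10⁸ m.
By Kepler's third law T = 2π√(a³/μ) = 2π × 3.235×10⁴ = 2.033×10⁵ s.
= 56.47 h.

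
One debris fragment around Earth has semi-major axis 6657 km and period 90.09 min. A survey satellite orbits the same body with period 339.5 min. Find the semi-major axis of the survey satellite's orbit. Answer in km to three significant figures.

Kepler's third law: a³ ∝ T², so a₂ = a₁ (T₂/T₁)^(2/3).
T₂/T₁ = 3.768, (T₂/T₁)^(2/3) = 2.422.
a₂ = 6657 × 2.422 = 16120 km.

a₂ ≈ 16100 km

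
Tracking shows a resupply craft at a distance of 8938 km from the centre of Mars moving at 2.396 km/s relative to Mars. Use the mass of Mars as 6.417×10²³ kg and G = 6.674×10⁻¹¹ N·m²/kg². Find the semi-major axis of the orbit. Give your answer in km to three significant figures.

μ = GM = 6.674×10⁻¹¹ × 6.417×10²³ = 4.283×10¹³ m³/s².
r = 8.938×10⁶ m.
Vis-viva rearranged: 1/a = 2/r − v²/μ = 2.238×10⁻⁷ − 1.340×10⁻⁷ = 8.972×10⁻⁸ m⁻¹.
a = 1.115×10⁷ m = 11146 km.

a ≈ 11100 km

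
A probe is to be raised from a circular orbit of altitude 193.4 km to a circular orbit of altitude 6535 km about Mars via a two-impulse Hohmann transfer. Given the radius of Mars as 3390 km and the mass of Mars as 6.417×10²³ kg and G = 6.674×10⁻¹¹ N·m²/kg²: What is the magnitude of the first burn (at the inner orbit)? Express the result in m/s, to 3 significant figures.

μ = GM = 6.674×10⁻¹¹ × 6.417×10²³ = 4.283×10¹³ m³/s².
r₁ = 3390 + 193.4 = 3583.4 km = 3.5834×10⁶ m.
r₂ = 3390 + 6535 = 9925.0 km = 9.9250×10⁶ m.
Transfer ellipse a_t = (r₁ + r₂)/2 = 6.754×10⁶ m.
At r₁: circular v_c1 = √(μ/r₁) = 3457 m/s; transfer-periapsis v_p = √[μ(2/r₁ − 1/a_t)] = 4191 m/s.
Δv₁ = v_p − v_c1 = 733.6 m/s.

Δv ≈ 734 m/s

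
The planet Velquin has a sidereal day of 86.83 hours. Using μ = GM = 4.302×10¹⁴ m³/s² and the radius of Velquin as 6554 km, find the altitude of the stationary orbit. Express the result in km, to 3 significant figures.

h_sync ≈ 95600 km

T = 86.83 hours = 3.126×10⁵ s.
A synchronous orbit has period T, so by Kepler's third law a = (μT²/4π²)^(1/3).
μT²/4π² = 4.302×10¹⁴ × (3.126×10⁵)² / 39.48 = 1.065×10²⁴ m³.
a = 1.021×10⁸ m = 1.0211×10⁵ km.
Altitude h = a − R = 1.0211×10⁵ − 6554 = 95560 km.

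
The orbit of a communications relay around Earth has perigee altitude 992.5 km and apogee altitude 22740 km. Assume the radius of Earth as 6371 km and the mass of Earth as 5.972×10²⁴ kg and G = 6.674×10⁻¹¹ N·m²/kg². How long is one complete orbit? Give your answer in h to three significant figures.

T ≈ 6.81 h

μ = GM = 6.674×10⁻¹¹ × 5.972×10²⁴ = 3.986×10¹⁴ m³/s².
r_p = 6371 + 992.5 = 7363.5 km = 7.3635×10⁶ m.
r_a = 6371 + 22740 = 29111 km = 2.9111×10⁷ m.
Semi-major axis a = (r_p + r_a)/2 = (7363.5 + 29111)/2 = 18237 km = 1.824×10⁷ m.
By Kepler's third law T = 2π√(a³/μ) = 2π × 3.901×10³ = 2.451×10⁴ s.
= 6.809 h.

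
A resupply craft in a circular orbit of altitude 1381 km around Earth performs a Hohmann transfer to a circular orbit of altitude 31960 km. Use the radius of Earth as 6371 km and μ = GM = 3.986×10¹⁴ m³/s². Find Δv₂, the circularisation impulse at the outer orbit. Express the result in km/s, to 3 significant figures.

Δv ≈ 1.35 km/s

r₁ = 6371 + 1381 = 7752.0 km = 7.7520×10⁶ m.
r₂ = 6371 + 31960 = 38331 km = 3.8331×10⁷ m.
Transfer ellipse a_t = (r₁ + r₂)/2 = 2.304×10⁷ m.
At r₁: circular v_c1 = √(μ/r₁) = 7171 m/s; transfer-perigee v_p = √[μ(2/r₁ − 1/a_t)] = 9249 m/s.
At r₂: circular v_c2 = √(μ/r₂) = 3225 m/s; transfer-apogee v_a = √[μ(2/r₂ − 1/a_t)] = 1870 m/s.
Δv₂ = v_c2 − v_a = 1354 m/s.
= 1.354 km/s.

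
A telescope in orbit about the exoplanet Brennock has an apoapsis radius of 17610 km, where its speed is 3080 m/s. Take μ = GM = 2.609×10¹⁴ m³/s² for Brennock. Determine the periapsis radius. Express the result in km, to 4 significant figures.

r_a = 1.761×10⁷ m.
Specific energy ε = v²/2 − μ/r = -1.007×10⁷ J/kg, so a = −μ/(2ε) = 1.295×10⁷ m.
The apsides satisfy r_p + r_a = 2a, so the periapsis radius is 2a − r_a = 8.293×10⁶ m = 8292.9 km.

periapsis radius ≈ 8293 km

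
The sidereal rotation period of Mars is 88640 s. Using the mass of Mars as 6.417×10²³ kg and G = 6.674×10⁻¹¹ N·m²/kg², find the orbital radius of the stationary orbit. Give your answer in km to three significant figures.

r_sync ≈ 20400 km

μ = GM = 6.674×10⁻¹¹ × 6.417×10²³ = 4.283×10¹³ m³/s².
A synchronous orbit has period T, so by Kepler's third law a = (μT²/4π²)^(1/3).
μT²/4π² = 4.283×10¹³ × (8.864×10⁴)² / 39.48 = 8.524×10²¹ m³.
a = 2.043×10⁷ m = 20427 km.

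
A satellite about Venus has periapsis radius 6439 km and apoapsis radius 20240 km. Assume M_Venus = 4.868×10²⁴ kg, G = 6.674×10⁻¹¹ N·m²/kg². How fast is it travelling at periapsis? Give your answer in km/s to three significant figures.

v ≈ 8.75 km/s

μ = GM = 6.674×10⁻¹¹ × 4.868×10²⁴ = 3.249×10¹⁴ m³/s².
Semi-major axis a = (r_p + r_a)/2 = 13340 km = 1.334×10⁷ m.
Vis-viva: v² = μ(2/r − 1/a) = 3.249×10¹⁴ × (3.106×10⁻⁷ − 7.497×10⁻⁸) = 7.656×10⁷ m²/s².
v = 8750 m/s = 8.750 km/s.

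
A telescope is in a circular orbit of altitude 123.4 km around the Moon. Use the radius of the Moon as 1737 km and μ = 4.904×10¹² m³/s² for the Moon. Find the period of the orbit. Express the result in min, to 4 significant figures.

r = 1737 + 123.4 = 1860.4 km = 1.8604×10⁶ m.
Kepler's third law: T = 2π√(r³/μ) = 2π√((1.860×10⁶)³ / 4.904×10¹²).
r³/μ = 1.313×10⁶ s², so T = 2π × 1.146×10³ = 7.200×10³ s.
Converting: 7.200×10³ s ÷ 60.00 = 120.0 min.

T ≈ 120.0 min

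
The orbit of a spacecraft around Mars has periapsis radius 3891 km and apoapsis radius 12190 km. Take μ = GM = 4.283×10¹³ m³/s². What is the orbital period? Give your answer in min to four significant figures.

T ≈ 364.8 min

Semi-major axis a = (r_p + r_a)/2 = (3891.0 + 12190)/2 = 8040.5 km = 8.040×10⁶ m.
By Kepler's third law T = 2π√(a³/μ) = 2π × 3.484×10³ = 2.189×10⁴ s.
= 364.8 min.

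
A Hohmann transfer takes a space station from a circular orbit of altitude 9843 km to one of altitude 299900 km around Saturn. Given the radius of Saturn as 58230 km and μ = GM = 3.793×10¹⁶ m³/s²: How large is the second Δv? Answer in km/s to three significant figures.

Δv ≈ 4.47 km/s

r₁ = 58230 + 9843 = 68073 km = 6.8073×10⁷ m.
r₂ = 58230 + 299900 = 358130 km = 3.5813×10⁸ m.
Transfer ellipse a_t = (r₁ + r₂)/2 = 2.131×10⁸ m.
At r₁: circular v_c1 = √(μ/r₁) = 23600 m/s; transfer-perikrone v_p = √[μ(2/r₁ − 1/a_t)] = 30600 m/s.
At r₂: circular v_c2 = √(μ/r₂) = 10290 m/s; transfer-apokrone v_a = √[μ(2/r₂ − 1/a_t)] = 5817 m/s.
Δv₂ = v_c2 − v_a = 4475 m/s.
= 4.475 km/s.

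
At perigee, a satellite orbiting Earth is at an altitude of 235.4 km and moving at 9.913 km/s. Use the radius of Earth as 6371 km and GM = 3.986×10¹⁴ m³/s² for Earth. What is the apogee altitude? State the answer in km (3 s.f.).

apogee altitude ≈ 22600 km

r_p = 6371 + 235.4 = 6606.4 km = 6.606×10⁶ m.
Specific energy ε = v²/2 − μ/r = -1.120×10⁷ J/kg, so a = −μ/(2ε) = 1.779×10⁷ m.
The apsides satisfy r_p + r_a = 2a, so the apogee radius is 2a − r_p = 2.898×10⁷ m = 28978 km.
Apogee altitude = 28978 − 6371 = 22607 km.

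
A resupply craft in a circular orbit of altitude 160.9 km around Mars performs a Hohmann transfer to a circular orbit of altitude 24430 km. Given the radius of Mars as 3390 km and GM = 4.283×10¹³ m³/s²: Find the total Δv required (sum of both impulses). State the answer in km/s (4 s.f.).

Δv_total ≈ 1.803 km/s

r₁ = 3390 + 160.9 = 3550.9 km = 3.5509×10⁶ m.
r₂ = 3390 + 24430 = 27820 km = 2.7820×10⁷ m.
Transfer ellipse a_t = (r₁ + r₂)/2 = 1.569×10⁷ m.
At r₁: circular v_c1 = √(μ/r₁) = 3473 m/s; transfer-periapsis v_p = √[μ(2/r₁ − 1/a_t)] = 4625 m/s.
Δv₁ = v_p − v_c1 = 1152 m/s.
At r₂: circular v_c2 = √(μ/r₂) = 1241 m/s; transfer-apoapsis v_a = √[μ(2/r₂ − 1/a_t)] = 590.4 m/s.
Δv₂ = v_c2 − v_a = 650.4 m/s.
Total Δv = Δv₁ + Δv₂ = 1803 m/s = 1.803 km/s.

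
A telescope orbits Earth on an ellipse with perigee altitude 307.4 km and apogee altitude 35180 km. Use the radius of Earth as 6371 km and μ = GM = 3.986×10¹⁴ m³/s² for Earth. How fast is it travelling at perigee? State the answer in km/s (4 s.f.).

v ≈ 10.14 km/s

r_p = 6371 + 307.4 = 6678.4 km = 6.6784×10⁶ m.
r_a = 6371 + 35180 = 41551 km = 4.1551×10⁷ m.
Semi-major axis a = (r_p + r_a)/2 = 24115 km = 2.411×10⁷ m.
Vis-viva: v² = μ(2/r − 1/a) = 3.986×10¹⁴ × (2.995×10⁻⁷ − 4.147×10⁻⁸) = 1.028×10⁸ m²/s².
v = 10140 m/s = 10.14 km/s.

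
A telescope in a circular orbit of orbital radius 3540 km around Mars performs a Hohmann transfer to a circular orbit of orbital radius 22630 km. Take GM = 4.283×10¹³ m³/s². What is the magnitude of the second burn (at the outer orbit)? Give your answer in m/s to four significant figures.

r₁ = 3540 km = 3.540×10⁶ m.
r₂ = 22630 km = 2.263×10⁷ m.
Transfer ellipse a_t = (r₁ + r₂)/2 = 1.308×10⁷ m.
At r₁: circular v_c1 = √(μ/r₁) = 3478 m/s; transfer-periapsis v_p = √[μ(2/r₁ − 1/a_t)] = 4574 m/s.
At r₂: circular v_c2 = √(μ/r₂) = 1376 m/s; transfer-apoapsis v_a = √[μ(2/r₂ − 1/a_t)] = 715.6 m/s.
Δv₂ = v_c2 − v_a = 660.2 m/s.

Δv ≈ 660.2 m/s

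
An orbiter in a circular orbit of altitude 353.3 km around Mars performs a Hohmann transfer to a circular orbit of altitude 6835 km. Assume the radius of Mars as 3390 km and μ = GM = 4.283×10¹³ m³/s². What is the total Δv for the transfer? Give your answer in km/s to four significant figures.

r₁ = 3390 + 353.3 = 3743.3 km = 3.7433×10⁶ m.
r₂ = 3390 + 6835 = 10225 km = 1.0225×10⁷ m.
Transfer ellipse a_t = (r₁ + r₂)/2 = 6.984×10⁶ m.
At r₁: circular v_c1 = √(μ/r₁) = 3383 m/s; transfer-periapsis v_p = √[μ(2/r₁ − 1/a_t)] = 4093 m/s.
Δv₁ = v_p − v_c1 = 710.2 m/s.
At r₂: circular v_c2 = √(μ/r₂) = 2047 m/s; transfer-apoapsis v_a = √[μ(2/r₂ − 1/a_t)] = 1498 m/s.
Δv₂ = v_c2 − v_a = 548.3 m/s.
Total Δv = Δv₁ + Δv₂ = 1259 m/s = 1.259 km/s.

Δv_total ≈ 1.259 km/s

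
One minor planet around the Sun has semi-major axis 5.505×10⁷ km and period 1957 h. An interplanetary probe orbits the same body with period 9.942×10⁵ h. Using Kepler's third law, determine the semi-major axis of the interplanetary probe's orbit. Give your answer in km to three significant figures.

Kepler's third law: a³ ∝ T², so a₂ = a₁ (T₂/T₁)^(2/3).
T₂/T₁ = 508.0, (T₂/T₁)^(2/3) = 63.67.
a₂ = 5.505×10⁷ × 63.67 = 3.505×10⁹ km.

a₂ ≈ 3.50×10⁹ km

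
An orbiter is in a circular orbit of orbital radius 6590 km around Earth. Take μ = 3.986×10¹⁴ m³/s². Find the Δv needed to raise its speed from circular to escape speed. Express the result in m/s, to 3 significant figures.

r = 6590 km = 6.590×10⁶ m.
Circular speed v_c = √(μ/r) = 7777 m/s.
Escape speed v_esc = √(2μ/r) = √2 × v_c = 11000 m/s.
Δv = v_esc − v_c = 3221 m/s.

Δv ≈ 3220 m/s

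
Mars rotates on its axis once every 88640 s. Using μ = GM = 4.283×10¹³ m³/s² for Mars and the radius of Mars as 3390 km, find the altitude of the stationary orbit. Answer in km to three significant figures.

h_sync ≈ 17000 km

A synchronous orbit has period T, so by Kepler's third law a = (μT²/4π²)^(1/3).
μT²/4π² = 4.283×10¹³ × (8.864×10⁴)² / 39.48 = 8.524×10²¹ m³.
a = 2.043×10⁷ m = 20428 km.
Altitude h = a − R = 20428 − 3390 = 17038 km.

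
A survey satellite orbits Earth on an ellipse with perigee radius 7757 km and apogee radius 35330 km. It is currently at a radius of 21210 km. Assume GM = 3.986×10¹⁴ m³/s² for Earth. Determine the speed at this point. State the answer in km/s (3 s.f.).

Semi-major axis a = (r_p + r_a)/2 = 21544 km = 2.154×10⁷ m.
Vis-viva: v² = μ(2/r − 1/a) = 3.986×10¹⁴ × (9.430×10⁻⁸ − 4.642×10⁻⁸) = 1.908×10⁷ m²/s².
v = 4369 m/s = 4.369 km/s.

v ≈ 4.37 km/s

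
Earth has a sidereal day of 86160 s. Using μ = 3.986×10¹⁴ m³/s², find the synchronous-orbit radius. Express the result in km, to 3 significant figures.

A synchronous orbit has period T, so by Kepler's third law a = (μT²/4π²)^(1/3).
μT²/4π² = 3.986×10¹⁴ × (8.616×10⁴)² / 39.48 = 7.495×10²² m³.
a = 4.216×10⁷ m = 42163 km.

r_sync ≈ 42200 km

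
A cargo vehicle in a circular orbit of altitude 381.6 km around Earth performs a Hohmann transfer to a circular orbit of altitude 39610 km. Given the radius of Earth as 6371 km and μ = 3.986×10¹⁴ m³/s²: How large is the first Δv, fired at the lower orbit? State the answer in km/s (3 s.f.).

Δv ≈ 2.46 km/s

r₁ = 6371 + 381.6 = 6752.6 km = 6.7526×10⁶ m.
r₂ = 6371 + 39610 = 45981 km = 4.5981×10⁷ m.
Transfer ellipse a_t = (r₁ + r₂)/2 = 2.637×10⁷ m.
At r₁: circular v_c1 = √(μ/r₁) = 7683 m/s; transfer-perigee v_p = √[μ(2/r₁ − 1/a_t)] = 10150 m/s.
Δv₁ = v_p − v_c1 = 2463 m/s.
= 2.463 km/s.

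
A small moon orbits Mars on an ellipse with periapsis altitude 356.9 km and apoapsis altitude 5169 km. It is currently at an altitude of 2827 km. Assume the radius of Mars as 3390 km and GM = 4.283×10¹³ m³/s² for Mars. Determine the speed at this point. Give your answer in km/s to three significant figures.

r_p = 3390 + 356.9 = 3746.9 km = 3.7469×10⁶ m.
r_a = 3390 + 5169 = 8559.0 km = 8.5590×10⁶ m.
r = 3390 + 2827 = 6217.0 km = 6.217×10⁶ m.
Semi-major axis a = (r_p + r_a)/2 = 6152.9 km = 6.153×10⁶ m.
Vis-viva: v² = μ(2/r − 1/a) = 4.283×10¹³ × (3.217×10⁻⁷ − 1.625×10⁻⁷) = 6.817×10⁶ m²/s².
v = 2611 m/s = 2.611 km/s.

v ≈ 2.61 km/s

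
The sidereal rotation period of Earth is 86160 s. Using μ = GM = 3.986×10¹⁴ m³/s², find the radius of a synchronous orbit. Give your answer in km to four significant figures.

A synchronous orbit has period T, so by Kepler's third law a = (μT²/4π²)^(1/3).
μT²/4π² = 3.986×10¹⁴ × (8.616×10⁴)² / 39.48 = 7.495×10²² m³.
a = 4.216×10⁷ m = 42163 km.

r_sync ≈ 42160 km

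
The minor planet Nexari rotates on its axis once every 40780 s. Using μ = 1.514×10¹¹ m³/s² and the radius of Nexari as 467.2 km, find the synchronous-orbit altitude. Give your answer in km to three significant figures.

A synchronous orbit has period T, so by Kepler's third law a = (μT²/4π²)^(1/3).
μT²/4π² = 1.514×10¹¹ × (4.078×10⁴)² / 39.48 = 6.378×10¹⁸ m³.
a = 1.854×10⁶ m = 1854.5 km.
Altitude h = a − R = 1854.5 − 467.2 = 1387.3 km.

h_sync ≈ 1390 km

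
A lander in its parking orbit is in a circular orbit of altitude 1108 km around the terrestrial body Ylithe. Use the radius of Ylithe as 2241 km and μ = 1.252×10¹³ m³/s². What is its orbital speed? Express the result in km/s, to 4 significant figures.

r = 2241 + 1108 = 3349.0 km = 3.3490×10⁶ m.
For a circular orbit v = √(μ/r) = √(1.252×10¹³ / 3.349×10⁶) = √(3.738×10⁶) = 1934 m/s.
That is 1.934 km/s.

v ≈ 1.934 km/s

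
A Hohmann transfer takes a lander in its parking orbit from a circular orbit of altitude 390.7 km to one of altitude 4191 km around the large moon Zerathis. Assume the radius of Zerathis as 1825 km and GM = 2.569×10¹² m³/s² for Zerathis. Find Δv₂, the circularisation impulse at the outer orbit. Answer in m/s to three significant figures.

Δv ≈ 174 m/s

r₁ = 1825 + 390.7 = 2215.7 km = 2.2157×10⁶ m.
r₂ = 1825 + 4191 = 6016.0 km = 6.0160×10⁶ m.
Transfer ellipse a_t = (r₁ + r₂)/2 = 4.116×10⁶ m.
At r₁: circular v_c1 = √(μ/r₁) = 1077 m/s; transfer-periapsis v_p = √[μ(2/r₁ − 1/a_t)] = 1302 m/s.
At r₂: circular v_c2 = √(μ/r₂) = 653.5 m/s; transfer-apoapsis v_a = √[μ(2/r₂ − 1/a_t)] = 479.5 m/s.
Δv₂ = v_c2 − v_a = 174.0 m/s.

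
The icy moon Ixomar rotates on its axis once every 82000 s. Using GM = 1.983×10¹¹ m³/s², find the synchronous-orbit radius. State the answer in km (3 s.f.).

r_sync ≈ 3230 km

A synchronous orbit has period T, so by Kepler's third law a = (μT²/4π²)^(1/3).
μT²/4π² = 1.983×10¹¹ × (8.200×10⁴)² / 39.48 = 3.377×10¹⁹ m³.
a = 3.232×10⁶ m = 3232.4 km.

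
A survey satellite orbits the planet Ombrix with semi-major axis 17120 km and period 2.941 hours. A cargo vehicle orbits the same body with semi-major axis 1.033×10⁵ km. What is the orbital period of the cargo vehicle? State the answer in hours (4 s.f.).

T₂ ≈ 43.59 hours

Kepler's third law: T² ∝ a³, so T₂ = T₁ (a₂/a₁)^(3/2).
a₂/a₁ = 6.034, (a₂/a₁)^(3/2) = 14.82.
T₂ = 2.941 × 14.82 = 43.59 hours.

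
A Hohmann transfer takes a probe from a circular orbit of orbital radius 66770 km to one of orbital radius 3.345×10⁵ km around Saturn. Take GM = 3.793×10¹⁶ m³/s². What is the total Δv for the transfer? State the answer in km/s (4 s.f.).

Δv_total ≈ 11.45 km/s

r₁ = 66770 km = 6.677×10⁷ m.
r₂ = 3.345×10⁵ km = 3.345×10⁸ m.
Transfer ellipse a_t = (r₁ + r₂)/2 = 2.006×10⁸ m.
At r₁: circular v_c1 = √(μ/r₁) = 23830 m/s; transfer-perikrone v_p = √[μ(2/r₁ − 1/a_t)] = 30770 m/s.
Δv₁ = v_p − v_c1 = 6941 m/s.
At r₂: circular v_c2 = √(μ/r₂) = 10650 m/s; transfer-apokrone v_a = √[μ(2/r₂ − 1/a_t)] = 6143 m/s.
Δv₂ = v_c2 − v_a = 4506 m/s.
Total Δv = Δv₁ + Δv₂ = 11450 m/s = 11.45 km/s.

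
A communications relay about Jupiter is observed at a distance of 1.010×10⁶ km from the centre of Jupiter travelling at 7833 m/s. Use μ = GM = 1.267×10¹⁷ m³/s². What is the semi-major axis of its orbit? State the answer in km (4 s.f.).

a ≈ 6.685×10⁵ km

r = 1.010×10⁹ m.
Vis-viva rearranged: 1/a = 2/r − v²/μ = 1.980×10⁻⁹ − 4.843×10⁻¹⁰ = 1.496×10⁻⁹ m⁻¹.
a = 6.685×10⁸ m = 6.6848×10⁵ km.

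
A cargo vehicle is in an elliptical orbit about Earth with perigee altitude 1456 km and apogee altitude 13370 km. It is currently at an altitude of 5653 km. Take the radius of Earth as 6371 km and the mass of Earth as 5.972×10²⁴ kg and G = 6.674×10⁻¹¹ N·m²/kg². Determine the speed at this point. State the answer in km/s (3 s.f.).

μ = GM = 6.674×10⁻¹¹ × 5.972×10²⁴ = 3.986×10¹⁴ m³/s².
r_p = 6371 + 1456 = 7827.0 km = 7.8270×10⁶ m.
r_a = 6371 + 13370 = 19741 km = 1.9741×10⁷ m.
r = 6371 + 5653 = 12024 km = 1.202×10⁷ m.
Semi-major axis a = (r_p + r_a)/2 = 13784 km = 1.378×10⁷ m.
Vis-viva: v² = μ(2/r − 1/a) = 3.986×10¹⁴ × (1.663×10⁻⁷ − 7.255×10⁻⁸) = 3.738×10⁷ m²/s².
v = 6114 m/s = 6.114 km/s.

v ≈ 6.11 km/s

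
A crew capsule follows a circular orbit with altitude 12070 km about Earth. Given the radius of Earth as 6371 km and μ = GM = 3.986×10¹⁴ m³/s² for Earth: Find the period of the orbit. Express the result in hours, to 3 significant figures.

T ≈ 6.92 hours

r = 6371 + 12070 = 18441 km = 1.8441×10⁷ m.
Kepler's third law: T = 2π√(r³/μ) = 2π√((1.844×10⁷)³ / 3.986×10¹⁴).
r³/μ = 1.573×10⁷ s², so T = 2π × 3.967×10³ = 2.492×10⁴ s.
Converting: 2.492×10⁴ s ÷ 3600 = 6.923 hours.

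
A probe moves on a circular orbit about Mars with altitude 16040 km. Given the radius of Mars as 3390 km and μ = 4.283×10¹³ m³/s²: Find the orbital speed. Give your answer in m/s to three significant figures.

r = 3390 + 16040 = 19430 km = 1.9430×10⁷ m.
For a circular orbit v = √(μ/r) = √(4.283×10¹³ / 1.943×10⁷) = √(2.204×10⁶) = 1485 m/s.

v ≈ 1480 m/s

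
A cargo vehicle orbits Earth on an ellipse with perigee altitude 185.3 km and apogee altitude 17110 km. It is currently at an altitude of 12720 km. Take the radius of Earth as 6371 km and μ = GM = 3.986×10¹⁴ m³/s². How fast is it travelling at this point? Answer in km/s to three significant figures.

r_p = 6371 + 185.3 = 6556.3 km = 6.5563×10⁶ m.
r_a = 6371 + 17110 = 23481 km = 2.3481×10⁷ m.
r = 6371 + 12720 = 19091 km = 1.909×10⁷ m.
Semi-major axis a = (r_p + r_a)/2 = 15019 km = 1.502×10⁷ m.
Vis-viva: v² = μ(2/r − 1/a) = 3.986×10¹⁴ × (1.048×10⁻⁷ − 6.658×10⁻⁸) = 1.522×10⁷ m²/s².
v = 3901 m/s = 3.901 km/s.

v ≈ 3.90 km/s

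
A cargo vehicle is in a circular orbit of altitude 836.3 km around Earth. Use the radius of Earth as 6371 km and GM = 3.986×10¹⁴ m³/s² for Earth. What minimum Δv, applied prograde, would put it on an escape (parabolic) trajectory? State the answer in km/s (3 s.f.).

Δv ≈ 3.08 km/s

r = 6371 + 836.3 = 7207.3 km = 7.2073×10⁶ m.
Circular speed v_c = √(μ/r) = 7437 m/s.
Escape speed v_esc = √(2μ/r) = √2 × v_c = 10520 m/s.
Δv = v_esc − v_c = 3080 m/s = 3.080 km/s.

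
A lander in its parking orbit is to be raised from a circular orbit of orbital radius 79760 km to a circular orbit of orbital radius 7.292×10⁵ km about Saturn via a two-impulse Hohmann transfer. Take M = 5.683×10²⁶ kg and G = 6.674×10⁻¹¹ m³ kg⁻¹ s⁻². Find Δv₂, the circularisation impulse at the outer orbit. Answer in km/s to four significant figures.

Δv ≈ 4.009 km/s

μ = GM = 6.674×10⁻¹¹ × 5.683×10²⁶ = 3.793×10¹⁶ m³/s².
r₁ = 79760 km = 7.976×10⁷ m.
r₂ = 7.292×10⁵ km = 7.292×10⁸ m.
Transfer ellipse a_t = (r₁ + r₂)/2 = 4.045×10⁸ m.
At r₁: circular v_c1 = √(μ/r₁) = 21810 m/s; transfer-perikrone v_p = √[μ(2/r₁ − 1/a_t)] = 29280 m/s.
At r₂: circular v_c2 = √(μ/r₂) = 7212 m/s; transfer-apokrone v_a = √[μ(2/r₂ − 1/a_t)] = 3203 m/s.
Δv₂ = v_c2 − v_a = 4009 m/s.
= 4.009 km/s.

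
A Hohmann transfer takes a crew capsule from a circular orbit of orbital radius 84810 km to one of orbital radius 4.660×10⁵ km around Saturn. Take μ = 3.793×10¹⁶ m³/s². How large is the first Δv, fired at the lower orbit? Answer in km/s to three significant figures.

Δv ≈ 6.36 km/s

r₁ = 84810 km = 8.481×10⁷ m.
r₂ = 4.660×10⁵ km = 4.660×10⁸ m.
Transfer ellipse a_t = (r₁ + r₂)/2 = 2.754×10⁸ m.
At r₁: circular v_c1 = √(μ/r₁) = 21150 m/s; transfer-perikrone v_p = √[μ(2/r₁ − 1/a_t)] = 27510 m/s.
Δv₁ = v_p − v_c1 = 6361 m/s.
= 6.361 km/s.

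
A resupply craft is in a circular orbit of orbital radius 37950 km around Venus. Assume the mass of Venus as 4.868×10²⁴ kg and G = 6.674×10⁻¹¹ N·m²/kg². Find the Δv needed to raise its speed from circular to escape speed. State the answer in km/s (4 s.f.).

Δv ≈ 1.212 km/s

μ = GM = 6.674×10⁻¹¹ × 4.868×10²⁴ = 3.249×10¹⁴ m³/s².
r = 37950 km = 3.795×10⁷ m.
Circular speed v_c = √(μ/r) = 2926 m/s.
Escape speed v_esc = √(2μ/r) = √2 × v_c = 4138 m/s.
Δv = v_esc − v_c = 1212 m/s = 1.212 km/s.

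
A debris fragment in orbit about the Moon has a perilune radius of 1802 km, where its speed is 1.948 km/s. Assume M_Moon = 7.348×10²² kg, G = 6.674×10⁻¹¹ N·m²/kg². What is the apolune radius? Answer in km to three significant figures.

apolune radius ≈ 4150 km

μ = GM = 6.674×10⁻¹¹ × 7.348×10²² = 4.904×10¹² m³/s².
r_p = 1.802×10⁶ m.
Specific energy ε = v²/2 − μ/r = -8.241×10⁵ J/kg, so a = −μ/(2ε) = 2.975×10⁶ m.
The apsides satisfy r_p + r_a = 2a, so the apolune radius is 2a − r_p = 4.149×10⁶ m = 4148.8 km.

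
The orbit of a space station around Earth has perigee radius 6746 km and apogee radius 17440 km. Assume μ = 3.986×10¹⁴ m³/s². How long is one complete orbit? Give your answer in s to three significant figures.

T ≈ 13200 s

Semi-major axis a = (r_p + r_a)/2 = (6746.0 + 17440)/2 = 12093 km = 1.209×10⁷ m.
By Kepler's third law T = 2π√(a³/μ) = 2π × 2.106×10³ = 1.323×10⁴ s.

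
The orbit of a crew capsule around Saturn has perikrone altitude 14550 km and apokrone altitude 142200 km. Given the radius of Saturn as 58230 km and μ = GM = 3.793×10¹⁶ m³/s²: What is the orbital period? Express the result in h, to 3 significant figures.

T ≈ 14.3 h

r_p = 58230 + 14550 = 72780 km = 7.2780×10⁷ m.
r_a = 58230 + 142200 = 200430 km = 2.0043×10⁸ m.
Semi-major axis a = (r_p + r_a)/2 = (72780 + 2.0043×10⁵)/2 = 1.3660×10⁵ km = 1.366×10⁸ m.
By Kepler's third law T = 2π√(a³/μ) = 2π × 8.198×10³ = 5.151×10⁴ s.
= 14.31 h.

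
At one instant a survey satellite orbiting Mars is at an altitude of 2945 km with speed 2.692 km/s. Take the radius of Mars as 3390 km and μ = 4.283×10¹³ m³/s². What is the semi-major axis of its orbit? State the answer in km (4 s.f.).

a ≈ 6826 km

r = 3390 + 2945 = 6335.0 km = 6.335×10⁶ m.
Specific orbital energy ε = v²/2 − μ/r = (2692)²/2 − 4.283×10¹³/6.335×10⁶ = -3.137×10⁶ J/kg.
Since ε = −μ/(2a), a = −μ/(2ε) = 6.826×10⁶ m = 6825.7 km.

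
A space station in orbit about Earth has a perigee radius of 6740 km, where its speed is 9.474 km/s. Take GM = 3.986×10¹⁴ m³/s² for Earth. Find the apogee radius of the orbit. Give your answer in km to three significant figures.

r_p = 6.740×10⁶ m.
Specific energy ε = v²/2 − μ/r = -1.426×10⁷ J/kg, so a = −μ/(2ε) = 1.398×10⁷ m.
The apsides satisfy r_p + r_a = 2a, so the apogee radius is 2a − r_p = 2.121×10⁷ m = 21210 km.

apogee radius ≈ 21200 km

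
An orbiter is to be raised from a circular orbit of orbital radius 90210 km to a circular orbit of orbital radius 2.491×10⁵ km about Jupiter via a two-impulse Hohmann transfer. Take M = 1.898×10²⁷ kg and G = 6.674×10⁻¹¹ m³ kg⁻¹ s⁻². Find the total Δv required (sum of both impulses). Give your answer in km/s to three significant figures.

μ = GM = 6.674×10⁻¹¹ × 1.898×10²⁷ = 1.267×10¹⁷ m³/s².
r₁ = 90210 km = 9.021×10⁷ m.
r₂ = 2.491×10⁵ km = 2.491×10⁸ m.
Transfer ellipse a_t = (r₁ + r₂)/2 = 1.697×10⁸ m.
At r₁: circular v_c1 = √(μ/r₁) = 37470 m/s; transfer-perijove v_p = √[μ(2/r₁ − 1/a_t)] = 45410 m/s.
Δv₁ = v_p − v_c1 = 7934 m/s.
At r₂: circular v_c2 = √(μ/r₂) = 22550 m/s; transfer-apojove v_a = √[μ(2/r₂ − 1/a_t)] = 16440 m/s.
Δv₂ = v_c2 − v_a = 6107 m/s.
Total Δv = Δv₁ + Δv₂ = 14040 m/s = 14.04 km/s.

Δv_total ≈ 14.0 km/s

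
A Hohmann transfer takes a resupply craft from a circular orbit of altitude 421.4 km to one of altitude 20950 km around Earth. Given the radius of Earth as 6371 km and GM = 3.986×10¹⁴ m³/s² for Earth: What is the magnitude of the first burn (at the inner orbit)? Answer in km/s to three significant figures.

r₁ = 6371 + 421.4 = 6792.4 km = 6.7924×10⁶ m.
r₂ = 6371 + 20950 = 27321 km = 2.7321×10⁷ m.
Transfer ellipse a_t = (r₁ + r₂)/2 = 1.706×10⁷ m.
At r₁: circular v_c1 = √(μ/r₁) = 7660 m/s; transfer-perigee v_p = √[μ(2/r₁ − 1/a_t)] = 9695 m/s.
Δv₁ = v_p − v_c1 = 2035 m/s.
= 2.035 km/s.

Δv ≈ 2.03 km/s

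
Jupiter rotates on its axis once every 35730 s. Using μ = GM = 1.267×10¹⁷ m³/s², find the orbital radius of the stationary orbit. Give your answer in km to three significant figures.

r_sync ≈ 1.60×10⁵ km

A synchronous orbit has period T, so by Kepler's third law a = (μT²/4π²)^(1/3).
μT²/4π² = 1.267×10¹⁷ × (3.573×10⁴)² / 39.48 = 4.097×10²⁴ m³.
a = 1.600×10⁸ m = 1.6002×10⁵ km.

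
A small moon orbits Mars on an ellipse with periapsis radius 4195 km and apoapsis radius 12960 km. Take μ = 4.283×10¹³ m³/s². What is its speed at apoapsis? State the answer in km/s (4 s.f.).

Semi-major axis a = (r_p + r_a)/2 = 8577.5 km = 8.578×10⁶ m.
Vis-viva: v² = μ(2/r − 1/a) = 4.283×10¹³ × (1.543×10⁻⁷ − 1.166×10⁻⁷) = 1.616×10⁶ m²/s².
v = 1271 m/s = 1.271 km/s.

v ≈ 1.271 km/s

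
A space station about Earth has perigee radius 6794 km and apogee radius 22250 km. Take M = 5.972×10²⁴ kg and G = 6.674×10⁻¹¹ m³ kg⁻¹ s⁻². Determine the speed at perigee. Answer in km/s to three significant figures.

v ≈ 9.48 km/s

μ = GM = 6.674×10⁻¹¹ × 5.972×10²⁴ = 3.986×10¹⁴ m³/s².
Semi-major axis a = (r_p + r_a)/2 = 14522 km = 1.452×10⁷ m.
Vis-viva: v² = μ(2/r − 1/a) = 3.986×10¹⁴ × (2.944×10⁻⁷ − 6.886×10⁻⁸) = 8.988×10⁷ m²/s².
v = 9481 m/s = 9.481 km/s.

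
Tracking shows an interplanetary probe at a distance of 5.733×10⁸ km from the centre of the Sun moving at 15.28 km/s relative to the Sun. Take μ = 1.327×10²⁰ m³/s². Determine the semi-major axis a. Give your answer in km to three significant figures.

a ≈ 5.78×10⁸ km

r = 5.733×10¹¹ m.
Vis-viva rearranged: 1/a = 2/r − v²/μ = 3.489×10⁻¹² − 1.759×10⁻¹² = 1.729×10⁻¹² m⁻¹.
a = 5.783×10¹¹ m = 5.7833×10⁸ km.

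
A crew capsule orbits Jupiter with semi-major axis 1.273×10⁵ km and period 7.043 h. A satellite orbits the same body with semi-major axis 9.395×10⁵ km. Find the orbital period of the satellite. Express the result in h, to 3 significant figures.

T₂ ≈ 141 h

Kepler's third law: T² ∝ a³, so T₂ = T₁ (a₂/a₁)^(3/2).
a₂/a₁ = 7.380, (a₂/a₁)^(3/2) = 20.05.
T₂ = 7.043 × 20.05 = 141.2 h.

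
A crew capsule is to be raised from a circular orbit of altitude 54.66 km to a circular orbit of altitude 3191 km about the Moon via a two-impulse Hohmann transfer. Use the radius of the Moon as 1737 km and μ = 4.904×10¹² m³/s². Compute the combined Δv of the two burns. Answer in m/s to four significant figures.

r₁ = 1737 + 54.66 = 1791.7 km = 1.7917×10⁶ m.
r₂ = 1737 + 3191 = 4928.0 km = 4.9280×10⁶ m.
Transfer ellipse a_t = (r₁ + r₂)/2 = 3.360×10⁶ m.
At r₁: circular v_c1 = √(μ/r₁) = 1654 m/s; transfer-perilune v_p = √[μ(2/r₁ − 1/a_t)] = 2004 m/s.
Δv₁ = v_p − v_c1 = 349.2 m/s.
At r₂: circular v_c2 = √(μ/r₂) = 997.6 m/s; transfer-apolune v_a = √[μ(2/r₂ − 1/a_t)] = 728.5 m/s.
Δv₂ = v_c2 − v_a = 269.1 m/s.
Total Δv = Δv₁ + Δv₂ = 618.3 m/s.

Δv_total ≈ 618.3 m/s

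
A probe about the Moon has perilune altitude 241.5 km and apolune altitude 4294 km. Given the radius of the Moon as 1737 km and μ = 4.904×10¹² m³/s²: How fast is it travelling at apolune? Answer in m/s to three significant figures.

r_p = 1737 + 241.5 = 1978.5 km = 1.9785×10⁶ m.
r_a = 1737 + 4294 = 6031.0 km = 6.0310×10⁶ m.
Semi-major axis a = (r_p + r_a)/2 = 4004.8 km = 4.005×10⁶ m.
Vis-viva: v² = μ(2/r − 1/a) = 4.904×10¹² × (3.316×10⁻⁷ − 2.497×10⁻⁷) = 4.017×10⁵ m²/s².
v = 633.8 m/s.

v ≈ 634 m/s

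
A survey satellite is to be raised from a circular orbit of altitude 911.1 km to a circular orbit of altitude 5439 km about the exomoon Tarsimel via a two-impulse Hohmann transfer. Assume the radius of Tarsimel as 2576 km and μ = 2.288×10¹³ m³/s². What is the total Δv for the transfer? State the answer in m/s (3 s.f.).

Δv_total ≈ 836 m/s

r₁ = 2576 + 911.1 = 3487.1 km = 3.4871×10⁶ m.
r₂ = 2576 + 5439 = 8015.0 km = 8.0150×10⁶ m.
Transfer ellipse a_t = (r₁ + r₂)/2 = 5.751×10⁶ m.
At r₁: circular v_c1 = √(μ/r₁) = 2562 m/s; transfer-periapsis v_p = √[μ(2/r₁ − 1/a_t)] = 3024 m/s.
Δv₁ = v_p − v_c1 = 462.4 m/s.
At r₂: circular v_c2 = √(μ/r₂) = 1690 m/s; transfer-apoapsis v_a = √[μ(2/r₂ − 1/a_t)] = 1316 m/s.
Δv₂ = v_c2 − v_a = 373.9 m/s.
Total Δv = Δv₁ + Δv₂ = 836.4 m/s.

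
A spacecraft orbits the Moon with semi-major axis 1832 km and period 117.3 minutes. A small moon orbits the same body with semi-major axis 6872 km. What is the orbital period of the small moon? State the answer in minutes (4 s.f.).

Kepler's third law: T² ∝ a³, so T₂ = T₁ (a₂/a₁)^(3/2).
a₂/a₁ = 3.751, (a₂/a₁)^(3/2) = 7.265.
T₂ = 117.3 × 7.265 = 852.2 minutes.

T₂ ≈ 852.2 minutes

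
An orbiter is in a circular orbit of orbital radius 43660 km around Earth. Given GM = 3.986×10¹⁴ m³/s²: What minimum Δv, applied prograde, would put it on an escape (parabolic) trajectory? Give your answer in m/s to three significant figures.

r = 43660 km = 4.366×10⁷ m.
Circular speed v_c = √(μ/r) = 3022 m/s.
Escape speed v_esc = √(2μ/r) = √2 × v_c = 4273 m/s.
Δv = v_esc − v_c = 1252 m/s.

Δv ≈ 1250 m/s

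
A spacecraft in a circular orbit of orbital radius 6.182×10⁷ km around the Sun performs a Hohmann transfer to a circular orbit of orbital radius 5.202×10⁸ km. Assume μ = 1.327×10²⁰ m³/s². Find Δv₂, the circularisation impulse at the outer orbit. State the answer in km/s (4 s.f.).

Δv ≈ 8.610 km/s

r₁ = 6.182×10⁷ km = 6.182×10¹⁰ m.
r₂ = 5.202×10⁸ km = 5.202×10¹¹ m.
Transfer ellipse a_t = (r₁ + r₂)/2 = 2.910×10¹¹ m.
At r₁: circular v_c1 = √(μ/r₁) = 46330 m/s; transfer-perihelion v_p = √[μ(2/r₁ − 1/a_t)] = 61940 m/s.
At r₂: circular v_c2 = √(μ/r₂) = 15970 m/s; transfer-aphelion v_a = √[μ(2/r₂ − 1/a_t)] = 7361 m/s.
Δv₂ = v_c2 − v_a = 8610 m/s.
= 8.610 km/s.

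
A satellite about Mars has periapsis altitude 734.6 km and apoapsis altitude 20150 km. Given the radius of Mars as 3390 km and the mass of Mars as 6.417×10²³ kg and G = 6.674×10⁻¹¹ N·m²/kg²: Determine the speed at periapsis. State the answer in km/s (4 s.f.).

μ = GM = 6.674×10⁻¹¹ × 6.417×10²³ = 4.283×10¹³ m³/s².
r_p = 3390 + 734.6 = 4124.6 km = 4.1246×10⁶ m.
r_a = 3390 + 20150 = 23540 km = 2.3540×10⁷ m.
Semi-major axis a = (r_p + r_a)/2 = 13832 km = 1.383×10⁷ m.
Vis-viva: v² = μ(2/r − 1/a) = 4.283×10¹³ × (4.849×10⁻⁷ − 7.229×10⁻⁸) = 1.767×10⁷ m²/s².
v = 4204 m/s = 4.204 km/s.

v ≈ 4.204 km/s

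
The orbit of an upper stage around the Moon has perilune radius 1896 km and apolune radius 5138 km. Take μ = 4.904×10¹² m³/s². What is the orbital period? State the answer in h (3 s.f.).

Semi-major axis a = (r_p + r_a)/2 = (1896.0 + 5138.0)/2 = 3517.0 km = 3.517×10⁶ m.
By Kepler's third law T = 2π√(a³/μ) = 2π × 2.978×10³ = 1.871×10⁴ s.
= 5.198 h.

T ≈ 5.20 h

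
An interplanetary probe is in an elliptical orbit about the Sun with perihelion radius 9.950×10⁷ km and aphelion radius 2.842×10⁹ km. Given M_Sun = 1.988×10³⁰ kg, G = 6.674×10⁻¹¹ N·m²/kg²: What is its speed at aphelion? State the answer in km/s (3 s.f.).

μ = GM = 6.674×10⁻¹¹ × 1.988×10³⁰ = 1.327×10²⁰ m³/s².
Semi-major axis a = (r_p + r_a)/2 = 1.4708×10⁹ km = 1.471×10¹² m.
Vis-viva: v² = μ(2/r − 1/a) = 1.327×10²⁰ × (7.037×10⁻¹³ − 6.799×10⁻¹³) = 3.158×10⁶ m²/s².
v = 1777 m/s = 1.777 km/s.

v ≈ 1.78 km/s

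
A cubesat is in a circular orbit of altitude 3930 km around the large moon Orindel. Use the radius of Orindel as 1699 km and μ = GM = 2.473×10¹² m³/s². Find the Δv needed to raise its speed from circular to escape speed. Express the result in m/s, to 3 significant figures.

Δv ≈ 275 m/s

r = 1699 + 3930 = 5629.0 km = 5.6290×10⁶ m.
Circular speed v_c = √(μ/r) = 662.8 m/s.
Escape speed v_esc = √(2μ/r) = √2 × v_c = 937.4 m/s.
Δv = v_esc − v_c = 274.5 m/s.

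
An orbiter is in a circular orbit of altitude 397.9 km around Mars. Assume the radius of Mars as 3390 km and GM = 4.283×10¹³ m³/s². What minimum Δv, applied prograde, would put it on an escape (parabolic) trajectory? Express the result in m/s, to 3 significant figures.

r = 3390 + 397.9 = 3787.9 km = 3.7879×10⁶ m.
Circular speed v_c = √(μ/r) = 3363 m/s.
Escape speed v_esc = √(2μ/r) = √2 × v_c = 4755 m/s.
Δv = v_esc − v_c = 1393 m/s.

Δv ≈ 1390 m/s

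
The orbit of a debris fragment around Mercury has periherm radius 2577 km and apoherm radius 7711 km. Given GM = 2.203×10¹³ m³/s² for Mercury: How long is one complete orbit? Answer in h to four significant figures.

T ≈ 4.338 h

Semi-major axis a = (r_p + r_a)/2 = (2577.0 + 7711.0)/2 = 5144.0 km = 5.144×10⁶ m.
By Kepler's third law T = 2π√(a³/μ) = 2π × 2.486×10³ = 1.562×10⁴ s.
= 4.338 h.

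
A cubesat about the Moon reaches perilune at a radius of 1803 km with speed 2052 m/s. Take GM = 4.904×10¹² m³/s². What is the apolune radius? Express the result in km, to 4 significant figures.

r_p = 1.803×10⁶ m.
Specific energy ε = v²/2 − μ/r = -6.146×10⁵ J/kg, so a = −μ/(2ε) = 3.990×10⁶ m.
The apsides satisfy r_p + r_a = 2a, so the apolune radius is 2a − r_p = 6.177×10⁶ m = 6176.7 km.

apolune radius ≈ 6177 km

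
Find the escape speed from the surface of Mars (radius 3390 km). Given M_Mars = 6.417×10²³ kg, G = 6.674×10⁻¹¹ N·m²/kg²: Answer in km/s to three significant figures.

v_esc ≈ 5.03 km/s

μ = GM = 6.674×10⁻¹¹ × 6.417×10²³ = 4.283×10¹³ m³/s².
r = R = 3.390×10⁶ m.
Escape speed v_esc = √(2μ/r) = √(2 × 4.283×10¹³ / 3.390×10⁶) = √(2.527×10⁷) = 5027 m/s.
= 5.027 km/s.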